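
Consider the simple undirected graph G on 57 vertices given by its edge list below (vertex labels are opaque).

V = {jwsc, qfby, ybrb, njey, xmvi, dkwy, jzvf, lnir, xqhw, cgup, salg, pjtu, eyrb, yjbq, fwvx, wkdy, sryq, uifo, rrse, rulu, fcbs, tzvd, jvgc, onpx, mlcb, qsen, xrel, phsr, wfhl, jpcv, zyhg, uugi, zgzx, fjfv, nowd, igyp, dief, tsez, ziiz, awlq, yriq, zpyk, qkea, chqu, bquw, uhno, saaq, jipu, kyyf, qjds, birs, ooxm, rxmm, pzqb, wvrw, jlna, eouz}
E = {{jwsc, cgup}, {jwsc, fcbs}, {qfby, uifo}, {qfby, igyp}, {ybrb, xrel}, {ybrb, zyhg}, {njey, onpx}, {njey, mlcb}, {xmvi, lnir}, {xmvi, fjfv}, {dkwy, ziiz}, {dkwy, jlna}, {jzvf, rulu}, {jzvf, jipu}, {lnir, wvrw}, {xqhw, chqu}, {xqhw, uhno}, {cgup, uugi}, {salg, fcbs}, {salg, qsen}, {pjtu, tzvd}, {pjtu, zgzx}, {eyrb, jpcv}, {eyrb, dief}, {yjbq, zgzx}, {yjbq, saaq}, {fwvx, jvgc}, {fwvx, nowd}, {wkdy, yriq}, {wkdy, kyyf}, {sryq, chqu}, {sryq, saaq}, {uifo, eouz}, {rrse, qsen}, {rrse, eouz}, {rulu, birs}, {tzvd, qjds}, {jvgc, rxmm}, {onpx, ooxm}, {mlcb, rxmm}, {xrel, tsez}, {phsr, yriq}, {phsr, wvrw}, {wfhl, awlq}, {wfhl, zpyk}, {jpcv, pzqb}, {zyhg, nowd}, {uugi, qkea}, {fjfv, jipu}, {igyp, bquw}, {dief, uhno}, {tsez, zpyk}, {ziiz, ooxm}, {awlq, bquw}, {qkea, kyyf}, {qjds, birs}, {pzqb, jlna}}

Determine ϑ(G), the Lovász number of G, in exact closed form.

Vertex kyyf has 2 neighbors: wkdy, qkea.
Vertex zgzx has 2 neighbors: pjtu, yjbq.
Vertex onpx has 2 neighbors: njey, ooxm.
Vertex ooxm has 2 neighbors: onpx, ziiz.
2-regular, N=57; connected 2-regular on 57 ⇒ C_{57}.
Distinct eigenvalues (to 6 d.p.): [2.0, 1.987861, 1.951593, 1.891634, 1.808714, 1.703839, 1.578281, 1.433565, 1.271447, 1.093896, 0.903067, 0.701275, 0.490971, 0.274707, 0.055109, -0.165159, -0.383421, -0.59703, -0.803391, -1.0, -1.184471, -1.354563, -1.508213, -1.643556, -1.758948, -1.852988, -1.924536, -1.972723, -1.996963].
−57·(-2*cos(pi/57)) / ((2)−(-2*cos(pi/57))) = 57*cos(pi/57)/(cos(pi/57) + 1) = ϑ(G).
Numerically 28.4783.
Lovász sandwich 28 ≤ 57*cos(pi/57)/(cos(pi/57) + 1) ≤ 29: both strict.

57*cos(pi/57)/(cos(pi/57) + 1)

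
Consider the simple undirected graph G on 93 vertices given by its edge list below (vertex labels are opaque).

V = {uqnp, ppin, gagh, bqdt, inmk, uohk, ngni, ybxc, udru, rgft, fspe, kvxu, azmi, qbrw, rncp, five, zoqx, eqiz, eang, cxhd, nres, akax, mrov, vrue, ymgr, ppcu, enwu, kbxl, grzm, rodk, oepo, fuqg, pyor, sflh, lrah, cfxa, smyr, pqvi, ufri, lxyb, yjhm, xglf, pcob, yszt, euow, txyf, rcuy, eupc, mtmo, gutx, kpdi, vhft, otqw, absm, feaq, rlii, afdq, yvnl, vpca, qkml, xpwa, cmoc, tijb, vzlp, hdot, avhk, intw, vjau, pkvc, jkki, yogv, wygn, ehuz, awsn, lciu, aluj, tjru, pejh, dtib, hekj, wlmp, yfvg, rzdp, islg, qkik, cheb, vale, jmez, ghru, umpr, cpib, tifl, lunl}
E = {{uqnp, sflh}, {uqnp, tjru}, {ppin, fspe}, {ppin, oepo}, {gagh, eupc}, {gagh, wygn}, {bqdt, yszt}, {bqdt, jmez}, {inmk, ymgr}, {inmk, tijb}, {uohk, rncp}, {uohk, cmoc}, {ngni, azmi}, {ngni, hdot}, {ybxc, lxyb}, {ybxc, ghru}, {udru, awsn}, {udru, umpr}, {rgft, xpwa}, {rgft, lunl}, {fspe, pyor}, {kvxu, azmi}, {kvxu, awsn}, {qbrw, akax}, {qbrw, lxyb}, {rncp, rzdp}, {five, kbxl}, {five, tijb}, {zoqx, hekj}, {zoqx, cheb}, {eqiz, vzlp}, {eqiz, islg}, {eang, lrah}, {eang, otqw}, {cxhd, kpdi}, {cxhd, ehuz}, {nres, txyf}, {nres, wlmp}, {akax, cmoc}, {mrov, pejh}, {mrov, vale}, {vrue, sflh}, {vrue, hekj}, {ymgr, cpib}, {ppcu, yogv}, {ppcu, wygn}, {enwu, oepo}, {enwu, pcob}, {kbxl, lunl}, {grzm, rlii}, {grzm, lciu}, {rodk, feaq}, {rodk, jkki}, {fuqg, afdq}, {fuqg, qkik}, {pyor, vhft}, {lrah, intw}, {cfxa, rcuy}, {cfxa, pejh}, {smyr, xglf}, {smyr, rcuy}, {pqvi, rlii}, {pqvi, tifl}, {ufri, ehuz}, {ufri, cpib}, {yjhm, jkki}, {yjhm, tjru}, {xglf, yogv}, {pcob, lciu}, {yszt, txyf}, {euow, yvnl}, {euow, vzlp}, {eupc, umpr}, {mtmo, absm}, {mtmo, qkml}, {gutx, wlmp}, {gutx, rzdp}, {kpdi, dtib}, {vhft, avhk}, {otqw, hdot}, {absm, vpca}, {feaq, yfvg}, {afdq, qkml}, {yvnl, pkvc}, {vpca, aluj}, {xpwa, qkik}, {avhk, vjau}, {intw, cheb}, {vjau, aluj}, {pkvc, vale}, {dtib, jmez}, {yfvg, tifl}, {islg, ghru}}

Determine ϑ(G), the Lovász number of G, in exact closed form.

deg(eupc) = 2; N(eupc) = {gagh, umpr}.
deg(pejh) = 2; N(pejh) = {mrov, cfxa}.
N(lxyb) = {ybxc, qbrw}, |N(lxyb)| = 2.
deg(qkml) = 2; N(qkml) = {mtmo, afdq}.
93-vertex 2-regular graph: this is C_{93}, the 93-cycle.
A has 47 distinct eigenvalues ≈ [2.0, 1.995437, 1.98177, 1.95906, 1.927411, 1.886968, 1.837916, 1.780477, 1.714914, 1.641527, 1.56065, 1.472651, 1.377934, 1.276929, 1.170098, 1.057928, 0.940931, 0.819641, 0.694611, 0.566411, 0.435627, 0.302856, 0.168702, 0.033779, -0.101298, -0.235913, -0.369452, -0.501305, -0.630871, -0.757558, -0.880788, -1.0, -1.114649, -1.224212, -1.328189, -1.426106, -1.517516, -1.602002, -1.679179, -1.748693, -1.810229, -1.863505, -1.908279, -1.944345, -1.97154, -1.989739, -1.998859].
−93·(-2*cos(pi/93)) / ((2)−(-2*cos(pi/93))) = 93*cos(pi/93)/(cos(pi/93) + 1) = ϑ(G).
= 46.48673188… (decimal).
Sandwich: α(G)=46 ≤ ϑ(G)=93*cos(pi/93)/(cos(pi/93) + 1) ≤ χ(Ḡ)=47 (both strict).

93*cos(pi/93)/(cos(pi/93) + 1)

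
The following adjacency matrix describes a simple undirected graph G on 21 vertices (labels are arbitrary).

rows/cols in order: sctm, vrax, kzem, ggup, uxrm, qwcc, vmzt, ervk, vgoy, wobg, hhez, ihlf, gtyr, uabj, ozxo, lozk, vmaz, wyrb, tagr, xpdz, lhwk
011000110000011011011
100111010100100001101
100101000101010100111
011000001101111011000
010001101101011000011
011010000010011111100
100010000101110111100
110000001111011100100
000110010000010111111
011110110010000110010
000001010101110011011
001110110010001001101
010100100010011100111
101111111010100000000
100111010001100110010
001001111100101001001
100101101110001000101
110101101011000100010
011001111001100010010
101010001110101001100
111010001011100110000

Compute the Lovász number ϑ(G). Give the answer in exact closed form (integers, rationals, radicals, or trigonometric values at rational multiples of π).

deg(uabj) = 10; N(uabj) = {sctm, kzem, ggup, uxrm, qwcc, vmzt, ervk, vgoy, hhez, gtyr}.
Vertex vmaz has 10 neighbors: sctm, ggup, qwcc, vmzt, vgoy, wobg, hhez, ozxo, tagr, lhwk.
deg(qwcc) = 10; N(qwcc) = {vrax, kzem, uxrm, hhez, uabj, ozxo, lozk, vmaz, wyrb, tagr}.
deg(gtyr) = 10; N(gtyr) = {vrax, ggup, vmzt, hhez, uabj, ozxo, lozk, tagr, xpdz, lhwk}.
10-regular, N=21; Kneser-type, 2-subsets of [7].
Distinct eigenvalues (to 3 d.p.): [10.0, 1.0, -4.0].
Lovász: ϑ = −21(-4)/(10+-1*(-4)) = 6.
= 6.0000000… (decimal).

6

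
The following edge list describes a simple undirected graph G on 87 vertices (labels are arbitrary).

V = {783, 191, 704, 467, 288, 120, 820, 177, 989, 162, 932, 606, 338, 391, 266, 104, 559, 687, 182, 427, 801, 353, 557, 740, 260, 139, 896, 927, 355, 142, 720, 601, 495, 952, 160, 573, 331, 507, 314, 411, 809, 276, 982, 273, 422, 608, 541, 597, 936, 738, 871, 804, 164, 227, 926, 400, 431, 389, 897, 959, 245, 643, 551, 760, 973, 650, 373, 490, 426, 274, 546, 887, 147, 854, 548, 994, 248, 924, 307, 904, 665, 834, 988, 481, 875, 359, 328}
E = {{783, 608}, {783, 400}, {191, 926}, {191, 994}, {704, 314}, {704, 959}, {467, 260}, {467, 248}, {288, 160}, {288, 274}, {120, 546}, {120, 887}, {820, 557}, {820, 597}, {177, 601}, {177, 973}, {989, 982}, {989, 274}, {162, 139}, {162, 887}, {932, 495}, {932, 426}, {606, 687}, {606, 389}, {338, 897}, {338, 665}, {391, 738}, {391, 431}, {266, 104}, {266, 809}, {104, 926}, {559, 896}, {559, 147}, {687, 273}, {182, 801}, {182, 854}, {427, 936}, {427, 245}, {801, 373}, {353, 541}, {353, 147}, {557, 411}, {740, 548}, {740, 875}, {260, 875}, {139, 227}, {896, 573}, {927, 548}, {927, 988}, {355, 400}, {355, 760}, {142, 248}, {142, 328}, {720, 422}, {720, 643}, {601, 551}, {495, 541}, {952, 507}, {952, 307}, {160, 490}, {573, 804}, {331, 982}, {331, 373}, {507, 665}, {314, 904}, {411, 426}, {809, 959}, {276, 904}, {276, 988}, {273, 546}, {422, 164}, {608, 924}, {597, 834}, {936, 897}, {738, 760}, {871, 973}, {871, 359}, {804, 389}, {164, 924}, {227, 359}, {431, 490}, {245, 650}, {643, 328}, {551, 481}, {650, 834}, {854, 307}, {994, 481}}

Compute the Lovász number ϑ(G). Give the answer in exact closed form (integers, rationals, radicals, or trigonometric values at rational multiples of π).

Vertex 573 has 2 neighbors: 896, 804.
Vertex 557 has 2 neighbors: 820, 411.
N(355) = {400, 760}, |N(355)| = 2.
N(597) = {820, 834}, |N(597)| = 2.
Every vertex has degree 2 (N=87); this is C_{87}, the 87-cycle.
spec(A) ≈ [2.0, 1.9948, 1.9792, 1.9532, 1.9171, 1.871, 1.8152, 1.7498, 1.6754, 1.5922, 1.5007, 1.4014, 1.2948, 1.1814, 1.0619, 0.9368, 0.8069, 0.6727, 0.5351, 0.3946, 0.2521, 0.1083, -0.0361, -0.1803, -0.3236, -0.4651, -0.6043, -0.7403, -0.8724, -1.0, -1.1224, -1.2389, -1.349, -1.452, -1.5475, -1.6348, -1.7137, -1.7836, -1.8443, -1.8953, -1.9364, -1.9675, -1.9883, -1.9987] (distinct, 4 d.p.).
ϑ = −N·λ_min/(λ_max−λ_min) = −87·(-2*cos(pi/87))/(2−(-2*cos(pi/87))) = 87*cos(pi/87)/(cos(pi/87) + 1).
ϑ(G) ≈ 43.485816452.
Lovász sandwich 43 ≤ 87*cos(pi/87)/(cos(pi/87) + 1) ≤ 44: both strict.

87*cos(pi/87)/(cos(pi/87) + 1)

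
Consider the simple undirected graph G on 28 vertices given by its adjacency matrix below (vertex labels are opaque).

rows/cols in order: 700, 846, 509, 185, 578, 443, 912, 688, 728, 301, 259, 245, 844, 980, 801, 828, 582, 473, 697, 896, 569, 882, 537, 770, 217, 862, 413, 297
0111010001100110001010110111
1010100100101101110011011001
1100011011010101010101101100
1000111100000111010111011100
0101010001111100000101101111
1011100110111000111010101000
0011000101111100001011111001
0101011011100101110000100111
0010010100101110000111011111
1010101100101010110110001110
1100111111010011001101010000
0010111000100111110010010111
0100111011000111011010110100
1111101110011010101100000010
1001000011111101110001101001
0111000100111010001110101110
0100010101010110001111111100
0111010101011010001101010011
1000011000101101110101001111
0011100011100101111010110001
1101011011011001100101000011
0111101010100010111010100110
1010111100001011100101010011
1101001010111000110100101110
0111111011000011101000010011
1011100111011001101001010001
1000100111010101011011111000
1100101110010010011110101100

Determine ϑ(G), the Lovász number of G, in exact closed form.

7

Vertex 844 has 15 neighbors: 846, 578, 443, 912, 728, 301, 980, 801, 828, 473, 697, 569, 537, 770, 862.
deg(980) = 15; N(980) = {700, 846, 509, 185, 578, 912, 688, 728, 245, 844, 801, 582, 697, 896, 413}.
deg(217) = 15; N(217) = {846, 509, 185, 578, 443, 912, 728, 301, 801, 828, 582, 697, 770, 413, 297}.
N(688) = {846, 185, 443, 912, 728, 301, 259, 980, 828, 582, 473, 537, 862, 413, 297}, |N(688)| = 15.
deg(v) = 15 for all v (|V|=28); Kneser K(8,2) on C(8,2)=28 vertices.
spec(A) ≈ [15.0, 1.0, -5.0] (distinct, 4 d.p.).
−28·(-5) / ((15)−(-5)) = 7 = ϑ(G).
= 7.00000… (decimal).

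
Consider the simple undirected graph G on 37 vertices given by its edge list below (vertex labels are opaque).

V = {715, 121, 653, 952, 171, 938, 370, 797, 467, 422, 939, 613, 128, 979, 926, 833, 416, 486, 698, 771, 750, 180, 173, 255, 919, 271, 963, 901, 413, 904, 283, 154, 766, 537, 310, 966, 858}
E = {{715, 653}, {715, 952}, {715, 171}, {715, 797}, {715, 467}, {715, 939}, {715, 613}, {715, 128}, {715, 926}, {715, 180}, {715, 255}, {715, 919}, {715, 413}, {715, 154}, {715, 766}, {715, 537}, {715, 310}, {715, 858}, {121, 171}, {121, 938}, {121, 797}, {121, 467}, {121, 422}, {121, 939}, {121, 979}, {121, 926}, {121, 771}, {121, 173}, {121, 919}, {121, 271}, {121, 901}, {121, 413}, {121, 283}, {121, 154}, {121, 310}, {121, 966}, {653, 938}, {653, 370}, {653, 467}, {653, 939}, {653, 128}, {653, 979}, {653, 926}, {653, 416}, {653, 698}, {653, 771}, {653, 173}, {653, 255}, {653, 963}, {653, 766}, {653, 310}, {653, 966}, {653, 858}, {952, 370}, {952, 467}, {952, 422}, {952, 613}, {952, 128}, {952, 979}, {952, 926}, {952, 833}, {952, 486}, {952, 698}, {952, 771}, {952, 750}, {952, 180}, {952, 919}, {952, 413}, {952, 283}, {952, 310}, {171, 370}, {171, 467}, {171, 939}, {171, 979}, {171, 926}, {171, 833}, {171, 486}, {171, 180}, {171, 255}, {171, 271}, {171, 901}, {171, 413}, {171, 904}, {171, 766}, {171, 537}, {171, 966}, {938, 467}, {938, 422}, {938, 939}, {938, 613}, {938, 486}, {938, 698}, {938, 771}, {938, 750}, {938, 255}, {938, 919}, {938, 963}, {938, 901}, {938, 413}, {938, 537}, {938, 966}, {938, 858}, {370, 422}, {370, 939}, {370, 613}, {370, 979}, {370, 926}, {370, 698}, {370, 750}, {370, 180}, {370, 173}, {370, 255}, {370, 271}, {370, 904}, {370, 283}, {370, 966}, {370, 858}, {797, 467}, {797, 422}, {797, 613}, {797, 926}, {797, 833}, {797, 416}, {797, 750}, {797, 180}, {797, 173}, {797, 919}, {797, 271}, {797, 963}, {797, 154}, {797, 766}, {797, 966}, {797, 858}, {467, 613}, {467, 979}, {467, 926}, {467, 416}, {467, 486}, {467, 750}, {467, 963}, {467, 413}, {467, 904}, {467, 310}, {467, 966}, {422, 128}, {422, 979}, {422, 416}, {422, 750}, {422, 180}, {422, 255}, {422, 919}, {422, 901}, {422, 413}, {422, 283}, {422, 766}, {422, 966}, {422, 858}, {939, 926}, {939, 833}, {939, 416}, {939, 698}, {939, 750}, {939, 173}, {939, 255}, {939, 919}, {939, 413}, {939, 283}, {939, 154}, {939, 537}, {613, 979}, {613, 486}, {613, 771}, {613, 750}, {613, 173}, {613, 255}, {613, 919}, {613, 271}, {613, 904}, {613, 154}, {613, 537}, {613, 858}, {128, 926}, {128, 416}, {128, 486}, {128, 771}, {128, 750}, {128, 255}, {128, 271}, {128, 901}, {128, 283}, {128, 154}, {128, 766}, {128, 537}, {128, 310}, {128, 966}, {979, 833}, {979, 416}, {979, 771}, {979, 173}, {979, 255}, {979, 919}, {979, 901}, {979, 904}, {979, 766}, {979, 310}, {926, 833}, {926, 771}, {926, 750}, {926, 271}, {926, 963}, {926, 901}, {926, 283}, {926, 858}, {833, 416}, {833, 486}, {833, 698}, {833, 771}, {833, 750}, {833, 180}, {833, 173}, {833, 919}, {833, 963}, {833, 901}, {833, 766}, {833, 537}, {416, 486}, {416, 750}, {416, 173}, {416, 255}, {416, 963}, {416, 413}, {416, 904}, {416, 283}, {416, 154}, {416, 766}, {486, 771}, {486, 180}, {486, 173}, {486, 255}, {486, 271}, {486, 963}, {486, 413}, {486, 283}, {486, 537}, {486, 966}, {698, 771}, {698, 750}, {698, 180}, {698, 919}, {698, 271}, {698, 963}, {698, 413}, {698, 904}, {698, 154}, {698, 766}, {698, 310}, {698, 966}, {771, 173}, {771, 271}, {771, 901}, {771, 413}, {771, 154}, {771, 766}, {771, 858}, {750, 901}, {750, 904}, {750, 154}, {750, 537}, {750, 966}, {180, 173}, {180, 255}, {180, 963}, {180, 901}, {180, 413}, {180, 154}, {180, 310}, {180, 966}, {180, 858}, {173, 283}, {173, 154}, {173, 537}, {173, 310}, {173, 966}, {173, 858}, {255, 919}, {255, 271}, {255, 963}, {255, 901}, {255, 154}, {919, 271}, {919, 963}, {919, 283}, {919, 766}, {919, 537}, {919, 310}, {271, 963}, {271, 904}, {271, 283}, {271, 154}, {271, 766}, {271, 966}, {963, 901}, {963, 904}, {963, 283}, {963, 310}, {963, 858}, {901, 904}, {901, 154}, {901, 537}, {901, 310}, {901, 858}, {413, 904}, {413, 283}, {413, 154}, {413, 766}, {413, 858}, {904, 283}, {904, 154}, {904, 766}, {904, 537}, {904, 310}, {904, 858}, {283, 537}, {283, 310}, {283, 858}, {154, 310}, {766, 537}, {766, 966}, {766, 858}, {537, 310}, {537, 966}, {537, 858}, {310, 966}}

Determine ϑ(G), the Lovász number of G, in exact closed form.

Vertex 613 has 18 neighbors: 715, 952, 938, 370, 797, 467, 979, 486, 771, 750, 173, 255, 919, 271, 904, 154, 537, 858.
deg(416) = 18; N(416) = {653, 797, 467, 422, 939, 128, 979, 833, 486, 750, 173, 255, 963, 413, 904, 283, 154, 766}.
deg(966) = 18; N(966) = {121, 653, 171, 938, 370, 797, 467, 422, 128, 486, 698, 750, 180, 173, 271, 766, 537, 310}.
Vertex 370 has 18 neighbors: 653, 952, 171, 422, 939, 613, 979, 926, 698, 750, 180, 173, 255, 271, 904, 283, 966, 858.
37-vertex 18-regular graph: SR(37,18,8,9) — a Paley graph.
Distinct eigenvalues (to 4 d.p.): [18.0, 2.5414, -3.5414].
Lovász: ϑ = −37(-sqrt(37)/2 - 1/2)/(18+-(-sqrt(37)/2 - 1/2)) = sqrt(37).
= 6.0827625… (decimal).

sqrt(37)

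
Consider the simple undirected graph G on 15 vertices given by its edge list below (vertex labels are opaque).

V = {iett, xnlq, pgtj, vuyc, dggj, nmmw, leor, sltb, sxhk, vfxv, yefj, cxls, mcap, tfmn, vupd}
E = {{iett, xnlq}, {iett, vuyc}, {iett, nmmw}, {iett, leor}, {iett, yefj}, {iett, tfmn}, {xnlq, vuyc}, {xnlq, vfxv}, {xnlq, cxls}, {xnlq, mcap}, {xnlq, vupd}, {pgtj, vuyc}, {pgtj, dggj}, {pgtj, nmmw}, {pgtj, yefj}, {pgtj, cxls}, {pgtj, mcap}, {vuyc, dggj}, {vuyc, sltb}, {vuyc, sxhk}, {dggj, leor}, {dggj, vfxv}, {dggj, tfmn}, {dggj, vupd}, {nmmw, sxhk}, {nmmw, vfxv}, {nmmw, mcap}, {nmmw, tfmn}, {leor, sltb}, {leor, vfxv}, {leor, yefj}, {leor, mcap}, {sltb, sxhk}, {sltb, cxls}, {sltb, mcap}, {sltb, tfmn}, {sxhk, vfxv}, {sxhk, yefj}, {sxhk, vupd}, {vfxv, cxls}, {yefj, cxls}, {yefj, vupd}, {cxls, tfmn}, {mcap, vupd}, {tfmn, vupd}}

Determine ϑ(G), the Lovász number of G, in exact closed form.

deg(yefj) = 6; N(yefj) = {iett, pgtj, leor, sxhk, cxls, vupd}.
deg(tfmn) = 6; N(tfmn) = {iett, dggj, nmmw, sltb, cxls, vupd}.
N(dggj) = {pgtj, vuyc, leor, vfxv, tfmn, vupd}, |N(dggj)| = 6.
Vertex xnlq has 6 neighbors: iett, vuyc, vfxv, cxls, mcap, vupd.
G on 15 vertices is 6-regular; Kneser K(6,2) on C(6,2)=15 vertices.
A has 3 distinct eigenvalues ≈ [6.0, 1.0, -3.0].
Lovász: ϑ = −15(-3)/(6+-1*(-3)) = 5.
ϑ(G) ≈ 5.000000.

5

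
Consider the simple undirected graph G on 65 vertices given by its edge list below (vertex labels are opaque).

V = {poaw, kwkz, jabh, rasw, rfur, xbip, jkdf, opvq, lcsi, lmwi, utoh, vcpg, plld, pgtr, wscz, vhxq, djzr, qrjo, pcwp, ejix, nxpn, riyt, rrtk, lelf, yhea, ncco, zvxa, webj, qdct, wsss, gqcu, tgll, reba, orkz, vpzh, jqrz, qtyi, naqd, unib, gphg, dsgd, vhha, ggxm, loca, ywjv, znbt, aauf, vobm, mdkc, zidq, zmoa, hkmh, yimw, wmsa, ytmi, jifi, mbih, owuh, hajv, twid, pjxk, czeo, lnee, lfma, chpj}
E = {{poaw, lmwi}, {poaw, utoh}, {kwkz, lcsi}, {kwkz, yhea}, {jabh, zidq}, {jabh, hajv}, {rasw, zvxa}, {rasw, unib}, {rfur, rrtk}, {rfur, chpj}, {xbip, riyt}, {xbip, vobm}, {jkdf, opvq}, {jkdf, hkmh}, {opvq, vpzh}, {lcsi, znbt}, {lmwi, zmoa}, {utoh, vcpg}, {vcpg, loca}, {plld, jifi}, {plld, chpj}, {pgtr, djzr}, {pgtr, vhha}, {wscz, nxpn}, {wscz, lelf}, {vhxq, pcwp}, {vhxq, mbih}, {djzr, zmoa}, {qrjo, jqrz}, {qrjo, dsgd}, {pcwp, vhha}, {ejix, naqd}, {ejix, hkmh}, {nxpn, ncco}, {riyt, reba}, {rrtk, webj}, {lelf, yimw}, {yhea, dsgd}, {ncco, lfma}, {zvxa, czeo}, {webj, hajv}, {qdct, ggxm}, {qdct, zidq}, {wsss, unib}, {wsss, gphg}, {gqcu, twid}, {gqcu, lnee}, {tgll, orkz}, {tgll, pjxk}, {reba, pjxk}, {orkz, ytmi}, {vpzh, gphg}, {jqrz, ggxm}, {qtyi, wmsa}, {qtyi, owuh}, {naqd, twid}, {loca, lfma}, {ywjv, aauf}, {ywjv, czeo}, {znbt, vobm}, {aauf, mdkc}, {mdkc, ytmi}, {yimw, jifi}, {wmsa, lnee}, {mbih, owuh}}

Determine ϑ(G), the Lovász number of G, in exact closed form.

65*cos(pi/65)/(cos(pi/65) + 1)

N(vcpg) = {utoh, loca}, |N(vcpg)| = 2.
deg(hajv) = 2; N(hajv) = {jabh, webj}.
Vertex riyt has 2 neighbors: xbip, reba.
N(orkz) = {tgll, ytmi}, |N(orkz)| = 2.
deg(v) = 2 for all v (|V|=65); this is C_{65}, the 65-cycle.
spec(A) ≈ [2.0, 1.990663, 1.96274, 1.916492, 1.852349, 1.770912, 1.67294, 1.559349, 1.431198, 1.289684, 1.136129, 0.971967, 0.798729, 0.618034, 0.431568, 0.241073, 0.048327, -0.14487, -0.336714, -0.525415, -0.70921, -0.886383, -1.05528, -1.214325, -1.362032, -1.497021, -1.618034, -1.723939, -1.813749, -1.886624, -1.941884, -1.979013, -1.997664] (distinct, 6 d.p.).
−65·(-2*cos(pi/65)) / ((2)−(-2*cos(pi/65))) = 65*cos(pi/65)/(cos(pi/65) + 1) = ϑ(G).
Numerically 32.48101260.
Sandwich: α(G)=32 ≤ ϑ(G)=65*cos(pi/65)/(cos(pi/65) + 1) ≤ χ(Ḡ)=33 (both strict).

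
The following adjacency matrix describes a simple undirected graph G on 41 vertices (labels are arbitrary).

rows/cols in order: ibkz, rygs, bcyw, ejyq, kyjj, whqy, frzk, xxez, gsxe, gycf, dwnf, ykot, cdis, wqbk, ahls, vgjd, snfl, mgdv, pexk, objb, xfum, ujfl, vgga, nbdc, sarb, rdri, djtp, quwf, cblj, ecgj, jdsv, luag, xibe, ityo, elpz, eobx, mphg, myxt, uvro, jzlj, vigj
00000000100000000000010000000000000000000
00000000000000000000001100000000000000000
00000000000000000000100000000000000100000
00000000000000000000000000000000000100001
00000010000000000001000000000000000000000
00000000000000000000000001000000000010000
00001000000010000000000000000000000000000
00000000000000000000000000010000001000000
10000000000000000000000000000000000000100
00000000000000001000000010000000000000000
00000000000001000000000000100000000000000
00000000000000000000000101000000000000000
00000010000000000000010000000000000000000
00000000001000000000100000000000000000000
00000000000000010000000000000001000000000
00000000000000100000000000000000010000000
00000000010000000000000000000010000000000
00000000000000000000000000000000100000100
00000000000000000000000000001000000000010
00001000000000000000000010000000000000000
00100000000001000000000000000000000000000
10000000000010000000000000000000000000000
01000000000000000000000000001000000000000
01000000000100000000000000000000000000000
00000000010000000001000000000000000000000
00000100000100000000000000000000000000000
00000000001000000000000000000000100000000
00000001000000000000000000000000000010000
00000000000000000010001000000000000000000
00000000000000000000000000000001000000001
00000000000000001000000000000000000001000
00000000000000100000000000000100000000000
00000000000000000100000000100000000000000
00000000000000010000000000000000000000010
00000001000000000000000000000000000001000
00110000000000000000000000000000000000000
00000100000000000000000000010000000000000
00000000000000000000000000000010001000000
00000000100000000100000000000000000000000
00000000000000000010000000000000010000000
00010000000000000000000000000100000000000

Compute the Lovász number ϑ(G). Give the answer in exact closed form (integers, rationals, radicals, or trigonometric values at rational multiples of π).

Vertex rdri has 2 neighbors: whqy, ykot.
deg(ujfl) = 2; N(ujfl) = {ibkz, cdis}.
deg(xibe) = 2; N(xibe) = {mgdv, djtp}.
deg(ahls) = 2; N(ahls) = {vgjd, luag}.
G on 41 vertices is 2-regular; connected 2-regular on 41 ⇒ C_{41}.
The 21 distinct eigenvalues: [2.0, 1.976561, 1.906793, 1.792331, 1.635859, 1.441043, 1.212451, 0.95544, 0.676034, 0.380782, 0.076605, -0.229367, -0.529963, -0.818137, -1.087135, -1.330651, -1.542978, -1.719139, -1.855005, -1.947391, -1.994132].
ϑ = −N·λ_min/(λ_max−λ_min) = −41·(-2*cos(pi/41))/(2−(-2*cos(pi/41))) = 41*cos(pi/41)/(cos(pi/41) + 1).
= 20.4699… (decimal).
Sandwich: α(G)=20 ≤ ϑ(G)=41*cos(pi/41)/(cos(pi/41) + 1) ≤ χ(Ḡ)=21 (both strict).

41*cos(pi/41)/(cos(pi/41) + 1)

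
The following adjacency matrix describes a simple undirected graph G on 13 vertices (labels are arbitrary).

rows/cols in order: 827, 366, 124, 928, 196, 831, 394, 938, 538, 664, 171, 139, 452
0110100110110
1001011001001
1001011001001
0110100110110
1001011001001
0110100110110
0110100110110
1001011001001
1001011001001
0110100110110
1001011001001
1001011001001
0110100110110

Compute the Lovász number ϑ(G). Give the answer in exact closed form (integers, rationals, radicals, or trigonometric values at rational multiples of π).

N(171) = {827, 928, 831, 394, 664, 452}, |N(171)| = 6.
N(938) = {827, 928, 831, 394, 664, 452}, |N(938)| = 6.
N(196) = {827, 928, 831, 394, 664, 452}, |N(196)| = 6.
deg(394) = 7; N(394) = {366, 124, 196, 938, 538, 171, 139}.
G = K_{7,6}: α = 7 = χ(Ḡ), so ϑ = 7.
≈ 7.00000 (to 5 d.p.).
Check 7 ≤ 7 ≤ 7: collapsed.

7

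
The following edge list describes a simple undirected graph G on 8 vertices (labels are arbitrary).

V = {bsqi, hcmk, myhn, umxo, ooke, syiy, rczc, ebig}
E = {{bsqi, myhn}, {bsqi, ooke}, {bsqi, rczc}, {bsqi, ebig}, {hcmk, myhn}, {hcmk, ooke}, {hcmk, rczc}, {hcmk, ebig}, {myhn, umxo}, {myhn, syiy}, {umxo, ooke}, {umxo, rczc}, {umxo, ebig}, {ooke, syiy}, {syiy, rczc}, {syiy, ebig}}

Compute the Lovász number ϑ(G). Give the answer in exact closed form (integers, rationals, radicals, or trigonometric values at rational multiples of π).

Vertex ebig has 4 neighbors: bsqi, hcmk, umxo, syiy.
N(hcmk) = {myhn, ooke, rczc, ebig}, |N(hcmk)| = 4.
N(bsqi) = {myhn, ooke, rczc, ebig}, |N(bsqi)| = 4.
deg(ooke) = 4; N(ooke) = {bsqi, hcmk, umxo, syiy}.
2 parts of sizes [4, 4]; α(G) = 4 = ϑ (perfect).
ϑ(G) ≈ 4.0000.
Lovász sandwich 4 ≤ 4 ≤ 4: collapsed.

4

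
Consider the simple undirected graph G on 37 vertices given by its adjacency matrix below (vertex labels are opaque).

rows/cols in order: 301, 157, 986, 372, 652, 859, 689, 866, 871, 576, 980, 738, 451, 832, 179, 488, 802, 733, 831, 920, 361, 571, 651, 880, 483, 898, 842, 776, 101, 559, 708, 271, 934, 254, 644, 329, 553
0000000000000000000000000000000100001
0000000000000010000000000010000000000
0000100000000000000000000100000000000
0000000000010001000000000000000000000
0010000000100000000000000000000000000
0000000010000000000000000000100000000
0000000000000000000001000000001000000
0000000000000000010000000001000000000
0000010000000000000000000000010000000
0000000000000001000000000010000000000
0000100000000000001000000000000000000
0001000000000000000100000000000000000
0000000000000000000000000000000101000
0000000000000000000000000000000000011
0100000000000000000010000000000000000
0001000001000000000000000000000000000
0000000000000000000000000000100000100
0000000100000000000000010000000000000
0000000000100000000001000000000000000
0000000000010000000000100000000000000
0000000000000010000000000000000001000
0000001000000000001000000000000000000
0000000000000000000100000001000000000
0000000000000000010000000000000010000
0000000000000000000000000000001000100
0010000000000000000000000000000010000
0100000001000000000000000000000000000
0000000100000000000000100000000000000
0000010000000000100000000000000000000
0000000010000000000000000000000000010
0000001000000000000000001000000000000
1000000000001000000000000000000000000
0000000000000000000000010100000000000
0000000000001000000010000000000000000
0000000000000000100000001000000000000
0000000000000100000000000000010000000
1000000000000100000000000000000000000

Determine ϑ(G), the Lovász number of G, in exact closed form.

deg(157) = 2; N(157) = {179, 842}.
N(708) = {689, 483}, |N(708)| = 2.
deg(733) = 2; N(733) = {866, 880}.
Vertex 871 has 2 neighbors: 859, 559.
Every vertex has degree 2 (N=37); the odd cycle C_{37}.
spec(A) ≈ [2.0, 1.97123, 1.88575, 1.74603, 1.55607, 1.32135, 1.04861, 0.74571, 0.42136, 0.08488, -0.25404, -0.58565, -0.90041, -1.18927, -1.44391, -1.65702, -1.82246, -1.93547, -1.99279] (distinct, 5 d.p.).
λ_max=2, λ_min=-2*cos(pi/37); ϑ = −37·λ_min/(λ_max−λ_min) = 37*cos(pi/37)/(cos(pi/37) + 1).
= 18.4666166… (decimal).
Sandwich: α(G)=18 ≤ ϑ(G)=37*cos(pi/37)/(cos(pi/37) + 1) ≤ χ(Ḡ)=19 (both strict).

37*cos(pi/37)/(cos(pi/37) + 1)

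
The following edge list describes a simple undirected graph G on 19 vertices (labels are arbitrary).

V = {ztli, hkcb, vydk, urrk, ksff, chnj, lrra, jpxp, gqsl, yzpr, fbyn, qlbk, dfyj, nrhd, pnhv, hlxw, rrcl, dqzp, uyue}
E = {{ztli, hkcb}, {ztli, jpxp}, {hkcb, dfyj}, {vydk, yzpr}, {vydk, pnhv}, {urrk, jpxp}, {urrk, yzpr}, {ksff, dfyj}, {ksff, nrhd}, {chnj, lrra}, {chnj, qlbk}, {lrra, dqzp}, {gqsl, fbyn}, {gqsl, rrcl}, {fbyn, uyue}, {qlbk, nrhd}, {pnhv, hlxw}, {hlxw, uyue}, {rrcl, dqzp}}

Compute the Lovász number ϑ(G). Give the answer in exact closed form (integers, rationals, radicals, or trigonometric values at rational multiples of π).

19*cos(pi/19)/(cos(pi/19) + 1)

N(gqsl) = {fbyn, rrcl}, |N(gqsl)| = 2.
N(ksff) = {dfyj, nrhd}, |N(ksff)| = 2.
deg(yzpr) = 2; N(yzpr) = {vydk, urrk}.
Vertex vydk has 2 neighbors: yzpr, pnhv.
Regular of degree 2 on 19 vertices: the odd cycle C_{19}.
A has 10 distinct eigenvalues ≈ [2.0, 1.891634, 1.578281, 1.093896, 0.490971, -0.165159, -0.803391, -1.354563, -1.758948, -1.972723].
−19·(-2*cos(pi/19)) / ((2)−(-2*cos(pi/19))) = 19*cos(pi/19)/(cos(pi/19) + 1) = ϑ(G).
= 9.434771… (decimal).
9 ≤ 19*cos(pi/19)/(cos(pi/19) + 1) ≤ 10: both strict.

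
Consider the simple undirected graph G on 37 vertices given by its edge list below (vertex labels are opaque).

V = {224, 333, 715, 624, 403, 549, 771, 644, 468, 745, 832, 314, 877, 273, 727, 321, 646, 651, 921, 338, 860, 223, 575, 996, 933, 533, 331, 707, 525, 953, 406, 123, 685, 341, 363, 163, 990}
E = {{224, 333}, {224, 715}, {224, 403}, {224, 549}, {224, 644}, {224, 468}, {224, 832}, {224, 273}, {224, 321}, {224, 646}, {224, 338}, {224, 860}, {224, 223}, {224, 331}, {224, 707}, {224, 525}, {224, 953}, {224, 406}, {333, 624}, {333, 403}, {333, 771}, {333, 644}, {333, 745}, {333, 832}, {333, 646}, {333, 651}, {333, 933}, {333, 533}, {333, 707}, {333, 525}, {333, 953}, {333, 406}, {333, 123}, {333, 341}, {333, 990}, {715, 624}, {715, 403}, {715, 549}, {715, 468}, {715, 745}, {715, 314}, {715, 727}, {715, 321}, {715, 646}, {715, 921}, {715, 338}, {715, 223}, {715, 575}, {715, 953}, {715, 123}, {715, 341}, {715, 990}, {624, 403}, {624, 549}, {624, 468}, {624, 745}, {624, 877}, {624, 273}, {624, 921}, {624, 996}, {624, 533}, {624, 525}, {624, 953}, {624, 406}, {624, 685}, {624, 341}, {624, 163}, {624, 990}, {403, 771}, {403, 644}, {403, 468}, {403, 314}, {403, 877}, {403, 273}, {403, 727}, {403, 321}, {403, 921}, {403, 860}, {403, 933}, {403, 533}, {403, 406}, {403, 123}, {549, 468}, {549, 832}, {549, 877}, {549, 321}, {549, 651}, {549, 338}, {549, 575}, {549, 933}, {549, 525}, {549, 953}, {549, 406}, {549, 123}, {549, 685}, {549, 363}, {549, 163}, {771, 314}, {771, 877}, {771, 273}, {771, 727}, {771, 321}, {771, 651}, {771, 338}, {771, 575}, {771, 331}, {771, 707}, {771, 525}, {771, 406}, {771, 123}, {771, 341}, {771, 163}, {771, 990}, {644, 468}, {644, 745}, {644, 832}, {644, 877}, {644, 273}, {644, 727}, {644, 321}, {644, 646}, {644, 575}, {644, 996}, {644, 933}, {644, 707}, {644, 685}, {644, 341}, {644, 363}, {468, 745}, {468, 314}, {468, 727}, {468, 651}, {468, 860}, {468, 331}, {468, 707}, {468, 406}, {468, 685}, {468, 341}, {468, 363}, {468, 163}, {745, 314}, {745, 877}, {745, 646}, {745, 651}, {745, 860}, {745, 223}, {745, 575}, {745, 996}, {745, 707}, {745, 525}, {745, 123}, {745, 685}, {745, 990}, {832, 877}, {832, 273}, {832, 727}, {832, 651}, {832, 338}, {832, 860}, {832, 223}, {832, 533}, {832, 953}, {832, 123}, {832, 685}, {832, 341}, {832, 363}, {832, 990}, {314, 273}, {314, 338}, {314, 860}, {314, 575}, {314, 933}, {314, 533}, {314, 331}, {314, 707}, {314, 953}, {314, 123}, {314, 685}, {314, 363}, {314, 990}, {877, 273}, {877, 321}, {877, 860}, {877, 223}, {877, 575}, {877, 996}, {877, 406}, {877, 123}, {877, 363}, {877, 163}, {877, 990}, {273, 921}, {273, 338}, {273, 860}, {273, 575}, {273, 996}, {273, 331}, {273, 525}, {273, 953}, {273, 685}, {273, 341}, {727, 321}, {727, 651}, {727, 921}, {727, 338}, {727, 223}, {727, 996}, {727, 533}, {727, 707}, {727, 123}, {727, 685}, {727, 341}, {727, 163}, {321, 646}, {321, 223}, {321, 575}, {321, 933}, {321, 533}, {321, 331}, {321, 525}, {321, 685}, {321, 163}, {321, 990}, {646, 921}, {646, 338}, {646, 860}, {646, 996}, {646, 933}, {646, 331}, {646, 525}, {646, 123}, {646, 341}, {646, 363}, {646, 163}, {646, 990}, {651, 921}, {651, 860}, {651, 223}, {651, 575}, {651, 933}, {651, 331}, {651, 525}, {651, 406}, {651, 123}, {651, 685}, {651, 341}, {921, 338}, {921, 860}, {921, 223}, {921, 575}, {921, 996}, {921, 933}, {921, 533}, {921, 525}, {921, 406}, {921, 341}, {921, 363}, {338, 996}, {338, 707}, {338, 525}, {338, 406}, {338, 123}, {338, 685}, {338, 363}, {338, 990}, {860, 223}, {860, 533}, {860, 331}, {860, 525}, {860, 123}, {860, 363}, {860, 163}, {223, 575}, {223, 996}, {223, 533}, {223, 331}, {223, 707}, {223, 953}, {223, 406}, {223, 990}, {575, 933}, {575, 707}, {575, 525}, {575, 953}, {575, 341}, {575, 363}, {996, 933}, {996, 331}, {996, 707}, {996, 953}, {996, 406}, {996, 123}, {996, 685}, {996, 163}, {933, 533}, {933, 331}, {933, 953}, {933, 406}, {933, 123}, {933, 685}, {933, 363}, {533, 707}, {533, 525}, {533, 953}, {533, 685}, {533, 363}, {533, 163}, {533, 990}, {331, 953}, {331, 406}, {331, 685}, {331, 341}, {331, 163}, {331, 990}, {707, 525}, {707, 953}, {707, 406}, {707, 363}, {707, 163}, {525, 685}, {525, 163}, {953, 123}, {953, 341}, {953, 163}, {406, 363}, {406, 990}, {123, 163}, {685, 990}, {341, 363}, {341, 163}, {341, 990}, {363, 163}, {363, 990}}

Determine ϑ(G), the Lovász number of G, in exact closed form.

sqrt(37)

Vertex 468 has 18 neighbors: 224, 715, 624, 403, 549, 644, 745, 314, 727, 651, 860, 331, 707, 406, 685, 341, 363, 163.
Vertex 953 has 18 neighbors: 224, 333, 715, 624, 549, 832, 314, 273, 223, 575, 996, 933, 533, 331, 707, 123, 341, 163.
Vertex 338 has 18 neighbors: 224, 715, 549, 771, 832, 314, 273, 727, 646, 921, 996, 707, 525, 406, 123, 685, 363, 990.
N(877) = {624, 403, 549, 771, 644, 745, 832, 273, 321, 860, 223, 575, 996, 406, 123, 363, 163, 990}, |N(877)| = 18.
deg(v) = 18 for all v (|V|=37); strongly regular (37,18,8,9).
Distinct eigenvalues (to 3 d.p.): [18.0, 2.541, -3.541].
Lovász (edge-transitive): ϑ = −37·(-sqrt(37)/2 - 1/2)/((18)−(-sqrt(37)/2 - 1/2)) = sqrt(37).
= 6.08276… (decimal).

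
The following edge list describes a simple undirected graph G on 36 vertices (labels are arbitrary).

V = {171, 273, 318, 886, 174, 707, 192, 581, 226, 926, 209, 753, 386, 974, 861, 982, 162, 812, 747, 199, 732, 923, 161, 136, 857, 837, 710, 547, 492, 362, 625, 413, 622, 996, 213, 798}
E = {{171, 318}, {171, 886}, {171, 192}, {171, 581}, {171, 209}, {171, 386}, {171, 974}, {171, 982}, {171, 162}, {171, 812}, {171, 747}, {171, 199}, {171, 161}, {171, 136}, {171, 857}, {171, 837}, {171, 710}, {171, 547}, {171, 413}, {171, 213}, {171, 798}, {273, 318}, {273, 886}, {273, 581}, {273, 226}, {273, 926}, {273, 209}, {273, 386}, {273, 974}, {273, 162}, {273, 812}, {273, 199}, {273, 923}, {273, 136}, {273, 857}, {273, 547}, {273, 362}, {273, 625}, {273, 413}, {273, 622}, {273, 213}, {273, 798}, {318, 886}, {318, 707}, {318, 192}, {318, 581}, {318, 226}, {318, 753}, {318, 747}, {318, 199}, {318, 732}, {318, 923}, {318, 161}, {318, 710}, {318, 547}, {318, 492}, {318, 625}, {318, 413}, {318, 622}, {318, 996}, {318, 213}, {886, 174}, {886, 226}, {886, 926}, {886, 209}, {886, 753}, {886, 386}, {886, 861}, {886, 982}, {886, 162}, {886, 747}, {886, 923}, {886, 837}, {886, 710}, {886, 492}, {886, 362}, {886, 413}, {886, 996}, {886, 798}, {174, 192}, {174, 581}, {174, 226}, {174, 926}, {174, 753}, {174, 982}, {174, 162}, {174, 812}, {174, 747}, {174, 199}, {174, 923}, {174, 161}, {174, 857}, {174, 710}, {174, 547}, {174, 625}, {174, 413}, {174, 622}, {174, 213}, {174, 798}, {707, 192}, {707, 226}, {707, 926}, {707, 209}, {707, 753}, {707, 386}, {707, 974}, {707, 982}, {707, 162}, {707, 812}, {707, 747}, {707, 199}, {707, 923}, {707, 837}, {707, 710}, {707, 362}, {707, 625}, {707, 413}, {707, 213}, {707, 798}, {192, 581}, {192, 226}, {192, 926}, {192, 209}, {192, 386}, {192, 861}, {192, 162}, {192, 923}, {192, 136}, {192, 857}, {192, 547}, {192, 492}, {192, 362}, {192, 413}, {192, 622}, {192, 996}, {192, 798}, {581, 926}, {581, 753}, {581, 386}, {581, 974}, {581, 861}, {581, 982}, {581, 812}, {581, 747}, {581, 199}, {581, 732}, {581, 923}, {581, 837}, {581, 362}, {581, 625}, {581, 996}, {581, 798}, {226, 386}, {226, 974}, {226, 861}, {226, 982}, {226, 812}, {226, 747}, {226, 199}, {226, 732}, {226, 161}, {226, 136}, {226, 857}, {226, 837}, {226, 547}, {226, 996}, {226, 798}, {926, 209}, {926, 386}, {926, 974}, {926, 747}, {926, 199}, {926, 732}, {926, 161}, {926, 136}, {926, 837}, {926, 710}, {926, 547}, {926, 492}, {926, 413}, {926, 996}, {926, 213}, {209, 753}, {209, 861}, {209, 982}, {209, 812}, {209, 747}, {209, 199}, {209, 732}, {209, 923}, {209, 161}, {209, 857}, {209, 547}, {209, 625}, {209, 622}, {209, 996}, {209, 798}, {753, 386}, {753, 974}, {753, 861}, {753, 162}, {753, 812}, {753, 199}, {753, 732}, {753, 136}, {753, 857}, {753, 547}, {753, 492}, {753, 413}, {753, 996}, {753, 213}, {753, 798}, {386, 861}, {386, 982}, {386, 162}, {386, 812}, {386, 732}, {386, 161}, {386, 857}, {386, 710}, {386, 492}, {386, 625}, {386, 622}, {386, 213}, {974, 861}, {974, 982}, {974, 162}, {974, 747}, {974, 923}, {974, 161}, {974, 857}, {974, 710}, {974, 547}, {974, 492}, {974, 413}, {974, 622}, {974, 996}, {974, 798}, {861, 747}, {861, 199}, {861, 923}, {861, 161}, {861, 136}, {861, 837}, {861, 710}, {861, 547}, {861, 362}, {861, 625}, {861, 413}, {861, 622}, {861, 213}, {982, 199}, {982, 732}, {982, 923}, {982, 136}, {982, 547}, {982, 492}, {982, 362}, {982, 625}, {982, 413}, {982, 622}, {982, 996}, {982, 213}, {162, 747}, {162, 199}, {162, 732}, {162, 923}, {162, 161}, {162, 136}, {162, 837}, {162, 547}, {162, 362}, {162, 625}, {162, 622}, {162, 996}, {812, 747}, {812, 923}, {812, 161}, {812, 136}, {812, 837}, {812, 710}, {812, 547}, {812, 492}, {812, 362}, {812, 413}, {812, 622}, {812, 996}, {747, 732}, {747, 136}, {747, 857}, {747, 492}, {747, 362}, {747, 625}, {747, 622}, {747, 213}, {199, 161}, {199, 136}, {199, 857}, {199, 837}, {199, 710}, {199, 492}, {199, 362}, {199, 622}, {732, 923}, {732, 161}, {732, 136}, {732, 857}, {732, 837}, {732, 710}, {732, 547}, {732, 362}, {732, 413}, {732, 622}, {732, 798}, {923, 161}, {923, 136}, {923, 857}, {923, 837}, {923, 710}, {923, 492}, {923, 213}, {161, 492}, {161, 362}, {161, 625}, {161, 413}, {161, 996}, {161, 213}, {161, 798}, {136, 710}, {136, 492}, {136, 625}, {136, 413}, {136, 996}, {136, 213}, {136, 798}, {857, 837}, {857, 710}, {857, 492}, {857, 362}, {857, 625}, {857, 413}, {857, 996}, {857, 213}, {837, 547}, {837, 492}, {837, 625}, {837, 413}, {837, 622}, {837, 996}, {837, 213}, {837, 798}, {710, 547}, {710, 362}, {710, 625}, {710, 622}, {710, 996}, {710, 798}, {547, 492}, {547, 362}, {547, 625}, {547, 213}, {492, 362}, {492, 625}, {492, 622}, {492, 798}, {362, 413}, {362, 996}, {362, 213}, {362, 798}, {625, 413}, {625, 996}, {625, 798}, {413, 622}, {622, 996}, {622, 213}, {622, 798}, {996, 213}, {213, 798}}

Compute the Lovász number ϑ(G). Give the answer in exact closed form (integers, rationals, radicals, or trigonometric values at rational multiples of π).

Vertex 861 has 21 neighbors: 886, 192, 581, 226, 209, 753, 386, 974, 747, 199, 923, 161, 136, 837, 710, 547, 362, 625, 413, 622, 213.
Vertex 174 has 21 neighbors: 886, 192, 581, 226, 926, 753, 982, 162, 812, 747, 199, 923, 161, 857, 710, 547, 625, 413, 622, 213, 798.
Vertex 622 has 21 neighbors: 273, 318, 174, 192, 209, 386, 974, 861, 982, 162, 812, 747, 199, 732, 837, 710, 492, 413, 996, 213, 798.
deg(747) = 21; N(747) = {171, 318, 886, 174, 707, 581, 226, 926, 209, 974, 861, 162, 812, 732, 136, 857, 492, 362, 625, 622, 213}.
Every vertex has degree 21 (N=36); Kneser K(9,2) on C(9,2)=36 vertices.
The 3 distinct eigenvalues: [21.0, 1.0, -6.0].
Lovász (edge-transitive): ϑ = −36·(-6)/((21)−(-6)) = 8.
Numerically 8.0000000.

8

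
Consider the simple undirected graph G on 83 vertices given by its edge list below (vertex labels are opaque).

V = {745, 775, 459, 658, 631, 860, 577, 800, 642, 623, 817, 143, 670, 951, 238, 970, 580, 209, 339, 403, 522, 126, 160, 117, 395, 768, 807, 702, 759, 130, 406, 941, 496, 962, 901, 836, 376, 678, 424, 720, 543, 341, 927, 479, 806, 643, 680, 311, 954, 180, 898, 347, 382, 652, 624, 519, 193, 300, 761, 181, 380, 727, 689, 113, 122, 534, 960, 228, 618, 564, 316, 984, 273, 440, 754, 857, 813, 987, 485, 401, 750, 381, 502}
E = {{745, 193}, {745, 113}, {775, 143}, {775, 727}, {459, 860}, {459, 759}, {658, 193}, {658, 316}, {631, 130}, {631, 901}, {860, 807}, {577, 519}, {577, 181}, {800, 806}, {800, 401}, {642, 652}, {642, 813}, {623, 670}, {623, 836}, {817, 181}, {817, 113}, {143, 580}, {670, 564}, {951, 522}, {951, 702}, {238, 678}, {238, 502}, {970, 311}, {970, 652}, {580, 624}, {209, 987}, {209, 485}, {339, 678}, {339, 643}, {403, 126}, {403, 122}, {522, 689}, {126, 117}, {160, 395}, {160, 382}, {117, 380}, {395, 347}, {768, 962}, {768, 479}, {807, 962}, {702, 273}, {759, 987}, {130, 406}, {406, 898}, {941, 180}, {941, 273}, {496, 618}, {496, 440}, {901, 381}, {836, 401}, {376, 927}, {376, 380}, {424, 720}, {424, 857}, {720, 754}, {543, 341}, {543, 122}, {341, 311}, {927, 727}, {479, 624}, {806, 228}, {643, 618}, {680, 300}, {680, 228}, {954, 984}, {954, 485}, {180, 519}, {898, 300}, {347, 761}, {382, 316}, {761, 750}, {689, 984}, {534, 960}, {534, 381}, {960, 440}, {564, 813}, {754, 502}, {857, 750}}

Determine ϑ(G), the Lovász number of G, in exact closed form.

83*cos(pi/83)/(cos(pi/83) + 1)

deg(534) = 2; N(534) = {960, 381}.
N(670) = {623, 564}, |N(670)| = 2.
deg(228) = 2; N(228) = {806, 680}.
N(618) = {496, 643}, |N(618)| = 2.
G on 83 vertices is 2-regular; this is C_{83}, the 83-cycle.
A has 42 distinct eigenvalues ≈ [2.0, 1.994, 1.977, 1.949, 1.909, 1.858, 1.797, 1.726, 1.644, 1.553, 1.454, 1.346, 1.23, 1.107, 0.978, 0.843, 0.704, 0.56, 0.413, 0.264, 0.113, -0.038, -0.189, -0.339, -0.487, -0.632, -0.774, -0.911, -1.043, -1.169, -1.289, -1.401, -1.505, -1.6, -1.686, -1.763, -1.829, -1.885, -1.93, -1.964, -1.987, -1.999].
λ_max=2, λ_min=-2*cos(pi/83); ϑ = −83·λ_min/(λ_max−λ_min) = 83*cos(pi/83)/(cos(pi/83) + 1).
= 41.485133… (decimal).
41 ≤ 83*cos(pi/83)/(cos(pi/83) + 1) ≤ 42: both strict.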